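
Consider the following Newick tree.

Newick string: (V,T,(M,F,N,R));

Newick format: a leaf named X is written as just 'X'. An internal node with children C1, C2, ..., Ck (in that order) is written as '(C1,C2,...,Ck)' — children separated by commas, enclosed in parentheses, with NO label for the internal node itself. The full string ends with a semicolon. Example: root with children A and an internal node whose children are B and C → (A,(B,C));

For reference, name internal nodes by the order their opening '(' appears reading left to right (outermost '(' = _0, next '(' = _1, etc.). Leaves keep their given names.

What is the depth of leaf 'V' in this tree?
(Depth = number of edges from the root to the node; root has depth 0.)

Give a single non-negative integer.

Answer: 1

Derivation:
Newick: (V,T,(M,F,N,R));
Naming internals by '(' encounter order: outermost '(' = _0, next = _1, ...
Query node: V
Path from root: _0 -> V
Depth of V: 1 (number of edges from root)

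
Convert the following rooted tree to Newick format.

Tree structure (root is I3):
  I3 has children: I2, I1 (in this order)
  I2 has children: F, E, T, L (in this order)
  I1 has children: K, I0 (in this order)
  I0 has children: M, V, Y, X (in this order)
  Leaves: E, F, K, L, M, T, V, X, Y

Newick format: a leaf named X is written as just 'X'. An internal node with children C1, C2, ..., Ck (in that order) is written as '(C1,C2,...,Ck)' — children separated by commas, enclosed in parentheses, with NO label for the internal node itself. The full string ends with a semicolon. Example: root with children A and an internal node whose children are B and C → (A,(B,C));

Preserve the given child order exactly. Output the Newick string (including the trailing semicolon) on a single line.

internal I3 with children ['I2', 'I1']
  internal I2 with children ['F', 'E', 'T', 'L']
    leaf 'F' → 'F'
    leaf 'E' → 'E'
    leaf 'T' → 'T'
    leaf 'L' → 'L'
  → '(F,E,T,L)'
  internal I1 with children ['K', 'I0']
    leaf 'K' → 'K'
    internal I0 with children ['M', 'V', 'Y', 'X']
      leaf 'M' → 'M'
      leaf 'V' → 'V'
      leaf 'Y' → 'Y'
      leaf 'X' → 'X'
    → '(M,V,Y,X)'
  → '(K,(M,V,Y,X))'
→ '((F,E,T,L),(K,(M,V,Y,X)))'
Final: ((F,E,T,L),(K,(M,V,Y,X)));

Answer: ((F,E,T,L),(K,(M,V,Y,X)));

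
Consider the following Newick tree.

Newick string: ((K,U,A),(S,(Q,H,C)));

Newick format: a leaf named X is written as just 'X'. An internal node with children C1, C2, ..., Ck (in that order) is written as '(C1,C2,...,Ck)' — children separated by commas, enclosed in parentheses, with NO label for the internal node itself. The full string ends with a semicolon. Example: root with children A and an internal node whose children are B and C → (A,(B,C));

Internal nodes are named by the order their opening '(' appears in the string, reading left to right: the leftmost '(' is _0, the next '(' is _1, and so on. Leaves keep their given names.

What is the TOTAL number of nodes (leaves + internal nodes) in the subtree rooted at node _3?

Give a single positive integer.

Answer: 4

Derivation:
Newick: ((K,U,A),(S,(Q,H,C)));
Locate _3: it is the '(' at position 12 (the 4th '(' reading left to right).
Query: subtree rooted at _3
_3: subtree_size = 1 + 3
  Q: subtree_size = 1 + 0
  H: subtree_size = 1 + 0
  C: subtree_size = 1 + 0
Total subtree size of _3: 4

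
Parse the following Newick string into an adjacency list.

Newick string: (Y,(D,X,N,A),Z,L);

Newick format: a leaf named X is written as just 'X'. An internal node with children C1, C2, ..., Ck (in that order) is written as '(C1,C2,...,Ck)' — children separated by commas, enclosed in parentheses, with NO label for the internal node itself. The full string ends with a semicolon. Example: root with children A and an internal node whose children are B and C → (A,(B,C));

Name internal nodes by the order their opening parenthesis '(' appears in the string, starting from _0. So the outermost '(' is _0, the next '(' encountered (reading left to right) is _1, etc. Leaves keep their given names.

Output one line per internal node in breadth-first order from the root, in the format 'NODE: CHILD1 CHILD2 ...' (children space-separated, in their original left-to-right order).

Input: (Y,(D,X,N,A),Z,L);
Scanning left-to-right, naming '(' by encounter order:
  pos 0: '(' -> open internal node _0 (depth 1)
  pos 3: '(' -> open internal node _1 (depth 2)
  pos 11: ')' -> close internal node _1 (now at depth 1)
  pos 16: ')' -> close internal node _0 (now at depth 0)
Total internal nodes: 2
BFS adjacency from root:
  _0: Y _1 Z L
  _1: D X N A

Answer: _0: Y _1 Z L
_1: D X N A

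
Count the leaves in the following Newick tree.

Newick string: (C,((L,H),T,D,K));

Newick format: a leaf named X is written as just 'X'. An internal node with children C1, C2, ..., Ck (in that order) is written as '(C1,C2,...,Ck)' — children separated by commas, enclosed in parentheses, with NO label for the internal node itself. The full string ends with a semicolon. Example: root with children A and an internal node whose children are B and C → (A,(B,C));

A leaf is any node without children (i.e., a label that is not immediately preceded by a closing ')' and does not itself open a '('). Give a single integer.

Newick: (C,((L,H),T,D,K));
Scan left-to-right; a leaf is any maximal label run not followed by '(':
  pos 1: leaf 'C' → count = 1
  pos 5: leaf 'L' → count = 2
  pos 7: leaf 'H' → count = 3
  pos 10: leaf 'T' → count = 4
  pos 12: leaf 'D' → count = 5
  pos 14: leaf 'K' → count = 6
Total leaves: 6

Answer: 6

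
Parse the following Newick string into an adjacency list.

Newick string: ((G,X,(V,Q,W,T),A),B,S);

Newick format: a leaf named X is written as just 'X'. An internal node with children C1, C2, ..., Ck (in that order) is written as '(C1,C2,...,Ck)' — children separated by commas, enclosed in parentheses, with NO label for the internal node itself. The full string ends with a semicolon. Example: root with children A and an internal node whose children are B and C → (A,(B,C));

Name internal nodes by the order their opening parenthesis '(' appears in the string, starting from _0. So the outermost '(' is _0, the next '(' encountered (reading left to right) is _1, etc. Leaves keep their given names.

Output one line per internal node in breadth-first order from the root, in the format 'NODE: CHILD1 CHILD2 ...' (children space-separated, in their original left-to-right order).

Input: ((G,X,(V,Q,W,T),A),B,S);
Scanning left-to-right, naming '(' by encounter order:
  pos 0: '(' -> open internal node _0 (depth 1)
  pos 1: '(' -> open internal node _1 (depth 2)
  pos 6: '(' -> open internal node _2 (depth 3)
  pos 14: ')' -> close internal node _2 (now at depth 2)
  pos 17: ')' -> close internal node _1 (now at depth 1)
  pos 22: ')' -> close internal node _0 (now at depth 0)
Total internal nodes: 3
BFS adjacency from root:
  _0: _1 B S
  _1: G X _2 A
  _2: V Q W T

Answer: _0: _1 B S
_1: G X _2 A
_2: V Q W T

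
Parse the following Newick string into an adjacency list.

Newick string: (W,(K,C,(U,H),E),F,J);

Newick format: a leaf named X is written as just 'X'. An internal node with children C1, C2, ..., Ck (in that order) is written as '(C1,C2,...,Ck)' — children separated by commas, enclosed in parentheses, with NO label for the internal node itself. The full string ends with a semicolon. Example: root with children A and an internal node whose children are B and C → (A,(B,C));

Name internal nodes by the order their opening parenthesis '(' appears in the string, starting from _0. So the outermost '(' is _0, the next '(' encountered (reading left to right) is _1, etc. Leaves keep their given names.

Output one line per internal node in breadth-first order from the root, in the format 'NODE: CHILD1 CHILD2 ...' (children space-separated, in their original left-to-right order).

Input: (W,(K,C,(U,H),E),F,J);
Scanning left-to-right, naming '(' by encounter order:
  pos 0: '(' -> open internal node _0 (depth 1)
  pos 3: '(' -> open internal node _1 (depth 2)
  pos 8: '(' -> open internal node _2 (depth 3)
  pos 12: ')' -> close internal node _2 (now at depth 2)
  pos 15: ')' -> close internal node _1 (now at depth 1)
  pos 20: ')' -> close internal node _0 (now at depth 0)
Total internal nodes: 3
BFS adjacency from root:
  _0: W _1 F J
  _1: K C _2 E
  _2: U H

Answer: _0: W _1 F J
_1: K C _2 E
_2: U H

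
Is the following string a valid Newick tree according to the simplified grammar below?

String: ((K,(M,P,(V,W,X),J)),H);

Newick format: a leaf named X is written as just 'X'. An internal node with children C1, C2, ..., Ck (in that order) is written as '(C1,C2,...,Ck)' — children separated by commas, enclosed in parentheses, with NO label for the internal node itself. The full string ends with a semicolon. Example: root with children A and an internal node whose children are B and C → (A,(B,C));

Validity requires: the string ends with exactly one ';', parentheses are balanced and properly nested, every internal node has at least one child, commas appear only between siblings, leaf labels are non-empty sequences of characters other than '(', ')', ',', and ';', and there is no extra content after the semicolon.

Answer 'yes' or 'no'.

Input: ((K,(M,P,(V,W,X),J)),H);
Paren balance: 4 '(' vs 4 ')' OK
Ends with single ';': True
Full parse: OK
Valid: True

Answer: yes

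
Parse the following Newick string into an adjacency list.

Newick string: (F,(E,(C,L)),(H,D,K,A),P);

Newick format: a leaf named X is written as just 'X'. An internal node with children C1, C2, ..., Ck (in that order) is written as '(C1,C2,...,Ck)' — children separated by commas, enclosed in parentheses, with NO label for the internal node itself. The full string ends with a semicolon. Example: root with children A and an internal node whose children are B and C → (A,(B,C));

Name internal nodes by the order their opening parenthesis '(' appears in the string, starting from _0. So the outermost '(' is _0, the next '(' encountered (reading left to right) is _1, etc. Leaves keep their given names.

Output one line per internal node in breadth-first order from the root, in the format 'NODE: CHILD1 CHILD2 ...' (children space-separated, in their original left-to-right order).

Input: (F,(E,(C,L)),(H,D,K,A),P);
Scanning left-to-right, naming '(' by encounter order:
  pos 0: '(' -> open internal node _0 (depth 1)
  pos 3: '(' -> open internal node _1 (depth 2)
  pos 6: '(' -> open internal node _2 (depth 3)
  pos 10: ')' -> close internal node _2 (now at depth 2)
  pos 11: ')' -> close internal node _1 (now at depth 1)
  pos 13: '(' -> open internal node _3 (depth 2)
  pos 21: ')' -> close internal node _3 (now at depth 1)
  pos 24: ')' -> close internal node _0 (now at depth 0)
Total internal nodes: 4
BFS adjacency from root:
  _0: F _1 _3 P
  _1: E _2
  _3: H D K A
  _2: C L

Answer: _0: F _1 _3 P
_1: E _2
_3: H D K A
_2: C L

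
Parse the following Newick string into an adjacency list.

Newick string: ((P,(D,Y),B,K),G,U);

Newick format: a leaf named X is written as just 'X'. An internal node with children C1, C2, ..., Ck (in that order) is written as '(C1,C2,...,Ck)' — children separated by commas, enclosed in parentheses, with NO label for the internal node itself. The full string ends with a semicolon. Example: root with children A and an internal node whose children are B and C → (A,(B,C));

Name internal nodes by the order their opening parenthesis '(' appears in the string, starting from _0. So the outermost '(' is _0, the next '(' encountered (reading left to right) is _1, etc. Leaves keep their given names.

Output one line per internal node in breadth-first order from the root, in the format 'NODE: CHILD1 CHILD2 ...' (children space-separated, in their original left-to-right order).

Input: ((P,(D,Y),B,K),G,U);
Scanning left-to-right, naming '(' by encounter order:
  pos 0: '(' -> open internal node _0 (depth 1)
  pos 1: '(' -> open internal node _1 (depth 2)
  pos 4: '(' -> open internal node _2 (depth 3)
  pos 8: ')' -> close internal node _2 (now at depth 2)
  pos 13: ')' -> close internal node _1 (now at depth 1)
  pos 18: ')' -> close internal node _0 (now at depth 0)
Total internal nodes: 3
BFS adjacency from root:
  _0: _1 G U
  _1: P _2 B K
  _2: D Y

Answer: _0: _1 G U
_1: P _2 B K
_2: D Y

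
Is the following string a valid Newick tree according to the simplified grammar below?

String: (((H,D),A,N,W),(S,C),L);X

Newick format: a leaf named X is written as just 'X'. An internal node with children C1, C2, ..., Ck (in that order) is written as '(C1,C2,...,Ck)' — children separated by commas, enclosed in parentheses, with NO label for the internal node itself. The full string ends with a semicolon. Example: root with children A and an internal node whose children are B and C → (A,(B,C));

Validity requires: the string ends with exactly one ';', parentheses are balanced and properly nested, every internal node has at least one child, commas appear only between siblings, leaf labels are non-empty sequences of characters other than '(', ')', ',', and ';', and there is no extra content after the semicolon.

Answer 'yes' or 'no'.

Answer: no

Derivation:
Input: (((H,D),A,N,W),(S,C),L);X
Paren balance: 4 '(' vs 4 ')' OK
Ends with single ';': False
Full parse: FAILS (must end with ;)
Valid: False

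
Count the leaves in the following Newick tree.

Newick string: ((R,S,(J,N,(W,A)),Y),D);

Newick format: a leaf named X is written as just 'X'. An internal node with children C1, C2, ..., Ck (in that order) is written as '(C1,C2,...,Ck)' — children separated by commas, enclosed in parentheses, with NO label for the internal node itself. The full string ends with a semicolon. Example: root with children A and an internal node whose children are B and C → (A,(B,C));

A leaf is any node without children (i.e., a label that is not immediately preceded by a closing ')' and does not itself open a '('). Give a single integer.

Answer: 8

Derivation:
Newick: ((R,S,(J,N,(W,A)),Y),D);
Scan left-to-right; a leaf is any maximal label run not followed by '(':
  pos 2: leaf 'R' → count = 1
  pos 4: leaf 'S' → count = 2
  pos 7: leaf 'J' → count = 3
  pos 9: leaf 'N' → count = 4
  pos 12: leaf 'W' → count = 5
  pos 14: leaf 'A' → count = 6
  pos 18: leaf 'Y' → count = 7
  pos 21: leaf 'D' → count = 8
Total leaves: 8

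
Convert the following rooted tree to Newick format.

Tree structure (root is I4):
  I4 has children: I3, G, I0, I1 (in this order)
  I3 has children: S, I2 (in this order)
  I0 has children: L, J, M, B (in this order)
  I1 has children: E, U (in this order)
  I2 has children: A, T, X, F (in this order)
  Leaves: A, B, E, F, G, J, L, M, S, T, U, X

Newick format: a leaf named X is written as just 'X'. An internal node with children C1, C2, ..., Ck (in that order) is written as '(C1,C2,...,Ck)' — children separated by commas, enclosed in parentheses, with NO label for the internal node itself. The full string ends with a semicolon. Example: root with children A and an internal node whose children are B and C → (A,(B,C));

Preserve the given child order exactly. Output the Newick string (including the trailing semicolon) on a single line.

Answer: ((S,(A,T,X,F)),G,(L,J,M,B),(E,U));

Derivation:
internal I4 with children ['I3', 'G', 'I0', 'I1']
  internal I3 with children ['S', 'I2']
    leaf 'S' → 'S'
    internal I2 with children ['A', 'T', 'X', 'F']
      leaf 'A' → 'A'
      leaf 'T' → 'T'
      leaf 'X' → 'X'
      leaf 'F' → 'F'
    → '(A,T,X,F)'
  → '(S,(A,T,X,F))'
  leaf 'G' → 'G'
  internal I0 with children ['L', 'J', 'M', 'B']
    leaf 'L' → 'L'
    leaf 'J' → 'J'
    leaf 'M' → 'M'
    leaf 'B' → 'B'
  → '(L,J,M,B)'
  internal I1 with children ['E', 'U']
    leaf 'E' → 'E'
    leaf 'U' → 'U'
  → '(E,U)'
→ '((S,(A,T,X,F)),G,(L,J,M,B),(E,U))'
Final: ((S,(A,T,X,F)),G,(L,J,M,B),(E,U));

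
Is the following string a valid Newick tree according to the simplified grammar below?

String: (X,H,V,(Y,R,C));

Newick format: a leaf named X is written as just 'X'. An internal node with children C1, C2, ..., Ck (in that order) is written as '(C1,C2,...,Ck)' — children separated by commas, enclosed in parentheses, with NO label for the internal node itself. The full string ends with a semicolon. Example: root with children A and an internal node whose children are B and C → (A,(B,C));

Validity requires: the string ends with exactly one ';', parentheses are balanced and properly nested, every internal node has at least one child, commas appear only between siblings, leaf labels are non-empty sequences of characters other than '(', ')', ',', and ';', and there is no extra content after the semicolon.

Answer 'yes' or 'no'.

Input: (X,H,V,(Y,R,C));
Paren balance: 2 '(' vs 2 ')' OK
Ends with single ';': True
Full parse: OK
Valid: True

Answer: yes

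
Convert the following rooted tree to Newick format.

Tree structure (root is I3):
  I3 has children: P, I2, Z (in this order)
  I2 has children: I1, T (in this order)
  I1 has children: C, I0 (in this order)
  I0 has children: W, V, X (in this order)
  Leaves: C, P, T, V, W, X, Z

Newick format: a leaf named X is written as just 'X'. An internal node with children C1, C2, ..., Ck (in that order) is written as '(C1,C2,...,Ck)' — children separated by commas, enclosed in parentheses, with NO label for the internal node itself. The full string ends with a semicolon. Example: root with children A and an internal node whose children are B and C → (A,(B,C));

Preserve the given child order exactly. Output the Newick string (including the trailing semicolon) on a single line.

Answer: (P,((C,(W,V,X)),T),Z);

Derivation:
internal I3 with children ['P', 'I2', 'Z']
  leaf 'P' → 'P'
  internal I2 with children ['I1', 'T']
    internal I1 with children ['C', 'I0']
      leaf 'C' → 'C'
      internal I0 with children ['W', 'V', 'X']
        leaf 'W' → 'W'
        leaf 'V' → 'V'
        leaf 'X' → 'X'
      → '(W,V,X)'
    → '(C,(W,V,X))'
    leaf 'T' → 'T'
  → '((C,(W,V,X)),T)'
  leaf 'Z' → 'Z'
→ '(P,((C,(W,V,X)),T),Z)'
Final: (P,((C,(W,V,X)),T),Z);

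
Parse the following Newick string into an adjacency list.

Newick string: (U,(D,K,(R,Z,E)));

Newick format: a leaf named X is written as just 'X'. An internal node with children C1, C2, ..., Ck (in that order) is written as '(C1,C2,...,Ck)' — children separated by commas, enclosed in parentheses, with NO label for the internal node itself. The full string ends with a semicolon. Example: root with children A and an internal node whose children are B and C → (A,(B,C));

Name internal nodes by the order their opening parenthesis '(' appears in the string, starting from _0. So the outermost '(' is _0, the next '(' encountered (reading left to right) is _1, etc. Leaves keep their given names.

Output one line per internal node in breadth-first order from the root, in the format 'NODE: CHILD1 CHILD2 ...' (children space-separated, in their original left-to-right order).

Answer: _0: U _1
_1: D K _2
_2: R Z E

Derivation:
Input: (U,(D,K,(R,Z,E)));
Scanning left-to-right, naming '(' by encounter order:
  pos 0: '(' -> open internal node _0 (depth 1)
  pos 3: '(' -> open internal node _1 (depth 2)
  pos 8: '(' -> open internal node _2 (depth 3)
  pos 14: ')' -> close internal node _2 (now at depth 2)
  pos 15: ')' -> close internal node _1 (now at depth 1)
  pos 16: ')' -> close internal node _0 (now at depth 0)
Total internal nodes: 3
BFS adjacency from root:
  _0: U _1
  _1: D K _2
  _2: R Z E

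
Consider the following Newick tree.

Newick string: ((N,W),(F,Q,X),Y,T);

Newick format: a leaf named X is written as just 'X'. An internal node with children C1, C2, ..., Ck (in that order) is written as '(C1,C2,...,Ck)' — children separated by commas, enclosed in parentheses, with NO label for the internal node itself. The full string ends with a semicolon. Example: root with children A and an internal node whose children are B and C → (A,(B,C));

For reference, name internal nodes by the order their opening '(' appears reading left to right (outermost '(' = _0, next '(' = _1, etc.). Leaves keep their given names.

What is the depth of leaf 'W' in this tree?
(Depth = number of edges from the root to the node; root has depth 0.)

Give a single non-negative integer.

Newick: ((N,W),(F,Q,X),Y,T);
Naming internals by '(' encounter order: outermost '(' = _0, next = _1, ...
Query node: W
Path from root: _0 -> _1 -> W
Depth of W: 2 (number of edges from root)

Answer: 2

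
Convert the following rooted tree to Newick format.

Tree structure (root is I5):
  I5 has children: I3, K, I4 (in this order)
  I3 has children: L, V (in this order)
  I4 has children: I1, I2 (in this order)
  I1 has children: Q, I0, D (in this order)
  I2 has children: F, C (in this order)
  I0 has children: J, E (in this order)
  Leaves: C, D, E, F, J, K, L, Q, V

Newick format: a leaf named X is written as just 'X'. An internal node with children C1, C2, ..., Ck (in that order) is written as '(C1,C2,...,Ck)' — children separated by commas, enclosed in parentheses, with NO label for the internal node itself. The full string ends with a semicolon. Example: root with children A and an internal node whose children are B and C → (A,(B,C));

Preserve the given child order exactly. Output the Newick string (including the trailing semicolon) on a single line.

internal I5 with children ['I3', 'K', 'I4']
  internal I3 with children ['L', 'V']
    leaf 'L' → 'L'
    leaf 'V' → 'V'
  → '(L,V)'
  leaf 'K' → 'K'
  internal I4 with children ['I1', 'I2']
    internal I1 with children ['Q', 'I0', 'D']
      leaf 'Q' → 'Q'
      internal I0 with children ['J', 'E']
        leaf 'J' → 'J'
        leaf 'E' → 'E'
      → '(J,E)'
      leaf 'D' → 'D'
    → '(Q,(J,E),D)'
    internal I2 with children ['F', 'C']
      leaf 'F' → 'F'
      leaf 'C' → 'C'
    → '(F,C)'
  → '((Q,(J,E),D),(F,C))'
→ '((L,V),K,((Q,(J,E),D),(F,C)))'
Final: ((L,V),K,((Q,(J,E),D),(F,C)));

Answer: ((L,V),K,((Q,(J,E),D),(F,C)));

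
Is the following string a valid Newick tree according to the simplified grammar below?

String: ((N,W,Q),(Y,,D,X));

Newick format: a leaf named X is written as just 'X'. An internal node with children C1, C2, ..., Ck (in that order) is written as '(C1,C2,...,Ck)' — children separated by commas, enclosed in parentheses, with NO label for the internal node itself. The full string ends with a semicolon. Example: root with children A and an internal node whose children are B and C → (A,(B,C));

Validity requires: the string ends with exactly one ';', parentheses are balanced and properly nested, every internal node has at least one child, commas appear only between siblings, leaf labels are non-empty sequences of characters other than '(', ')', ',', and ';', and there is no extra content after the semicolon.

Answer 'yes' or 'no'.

Input: ((N,W,Q),(Y,,D,X));
Paren balance: 3 '(' vs 3 ')' OK
Ends with single ';': True
Full parse: FAILS (empty leaf label at pos 12)
Valid: False

Answer: no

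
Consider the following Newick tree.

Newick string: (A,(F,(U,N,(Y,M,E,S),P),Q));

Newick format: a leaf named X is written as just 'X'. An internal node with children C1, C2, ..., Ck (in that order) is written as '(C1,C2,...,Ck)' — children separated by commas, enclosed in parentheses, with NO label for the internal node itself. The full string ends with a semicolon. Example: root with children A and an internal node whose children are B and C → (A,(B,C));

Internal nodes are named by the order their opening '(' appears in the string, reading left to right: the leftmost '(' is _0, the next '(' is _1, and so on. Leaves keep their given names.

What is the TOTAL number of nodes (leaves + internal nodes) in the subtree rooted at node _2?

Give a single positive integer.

Answer: 9

Derivation:
Newick: (A,(F,(U,N,(Y,M,E,S),P),Q));
Locate _2: it is the '(' at position 6 (the 3rd '(' reading left to right).
Query: subtree rooted at _2
_2: subtree_size = 1 + 8
  U: subtree_size = 1 + 0
  N: subtree_size = 1 + 0
  _3: subtree_size = 1 + 4
    Y: subtree_size = 1 + 0
    M: subtree_size = 1 + 0
    E: subtree_size = 1 + 0
    S: subtree_size = 1 + 0
  P: subtree_size = 1 + 0
Total subtree size of _2: 9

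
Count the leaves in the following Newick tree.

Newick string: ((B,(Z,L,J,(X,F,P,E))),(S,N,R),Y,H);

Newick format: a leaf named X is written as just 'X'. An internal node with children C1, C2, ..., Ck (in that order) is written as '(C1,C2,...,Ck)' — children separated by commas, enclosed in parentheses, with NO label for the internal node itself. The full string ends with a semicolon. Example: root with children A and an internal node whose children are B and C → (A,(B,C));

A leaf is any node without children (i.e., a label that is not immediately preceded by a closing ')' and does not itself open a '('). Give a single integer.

Newick: ((B,(Z,L,J,(X,F,P,E))),(S,N,R),Y,H);
Scan left-to-right; a leaf is any maximal label run not followed by '(':
  pos 2: leaf 'B' → count = 1
  pos 5: leaf 'Z' → count = 2
  pos 7: leaf 'L' → count = 3
  pos 9: leaf 'J' → count = 4
  pos 12: leaf 'X' → count = 5
  pos 14: leaf 'F' → count = 6
  pos 16: leaf 'P' → count = 7
  pos 18: leaf 'E' → count = 8
  pos 24: leaf 'S' → count = 9
  pos 26: leaf 'N' → count = 10
  pos 28: leaf 'R' → count = 11
  pos 31: leaf 'Y' → count = 12
  pos 33: leaf 'H' → count = 13
Total leaves: 13

Answer: 13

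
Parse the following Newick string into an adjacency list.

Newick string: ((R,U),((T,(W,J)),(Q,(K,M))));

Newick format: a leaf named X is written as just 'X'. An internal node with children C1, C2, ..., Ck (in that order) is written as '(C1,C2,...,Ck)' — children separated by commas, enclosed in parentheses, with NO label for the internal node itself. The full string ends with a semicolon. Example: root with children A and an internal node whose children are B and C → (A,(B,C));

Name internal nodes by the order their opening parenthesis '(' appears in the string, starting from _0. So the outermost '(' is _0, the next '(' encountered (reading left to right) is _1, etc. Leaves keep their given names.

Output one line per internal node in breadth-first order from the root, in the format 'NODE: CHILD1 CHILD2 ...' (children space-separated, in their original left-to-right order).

Answer: _0: _1 _2
_1: R U
_2: _3 _5
_3: T _4
_5: Q _6
_4: W J
_6: K M

Derivation:
Input: ((R,U),((T,(W,J)),(Q,(K,M))));
Scanning left-to-right, naming '(' by encounter order:
  pos 0: '(' -> open internal node _0 (depth 1)
  pos 1: '(' -> open internal node _1 (depth 2)
  pos 5: ')' -> close internal node _1 (now at depth 1)
  pos 7: '(' -> open internal node _2 (depth 2)
  pos 8: '(' -> open internal node _3 (depth 3)
  pos 11: '(' -> open internal node _4 (depth 4)
  pos 15: ')' -> close internal node _4 (now at depth 3)
  pos 16: ')' -> close internal node _3 (now at depth 2)
  pos 18: '(' -> open internal node _5 (depth 3)
  pos 21: '(' -> open internal node _6 (depth 4)
  pos 25: ')' -> close internal node _6 (now at depth 3)
  pos 26: ')' -> close internal node _5 (now at depth 2)
  pos 27: ')' -> close internal node _2 (now at depth 1)
  pos 28: ')' -> close internal node _0 (now at depth 0)
Total internal nodes: 7
BFS adjacency from root:
  _0: _1 _2
  _1: R U
  _2: _3 _5
  _3: T _4
  _5: Q _6
  _4: W J
  _6: K M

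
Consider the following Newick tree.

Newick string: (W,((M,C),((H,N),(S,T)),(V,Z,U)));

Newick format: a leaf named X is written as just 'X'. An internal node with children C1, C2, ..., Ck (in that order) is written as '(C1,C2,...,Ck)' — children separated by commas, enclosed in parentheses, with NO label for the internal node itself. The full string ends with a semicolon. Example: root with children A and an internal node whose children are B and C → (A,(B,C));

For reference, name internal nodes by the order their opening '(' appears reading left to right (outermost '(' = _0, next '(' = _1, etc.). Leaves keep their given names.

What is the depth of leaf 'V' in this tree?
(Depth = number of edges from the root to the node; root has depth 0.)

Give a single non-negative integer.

Answer: 3

Derivation:
Newick: (W,((M,C),((H,N),(S,T)),(V,Z,U)));
Naming internals by '(' encounter order: outermost '(' = _0, next = _1, ...
Query node: V
Path from root: _0 -> _1 -> _6 -> V
Depth of V: 3 (number of edges from root)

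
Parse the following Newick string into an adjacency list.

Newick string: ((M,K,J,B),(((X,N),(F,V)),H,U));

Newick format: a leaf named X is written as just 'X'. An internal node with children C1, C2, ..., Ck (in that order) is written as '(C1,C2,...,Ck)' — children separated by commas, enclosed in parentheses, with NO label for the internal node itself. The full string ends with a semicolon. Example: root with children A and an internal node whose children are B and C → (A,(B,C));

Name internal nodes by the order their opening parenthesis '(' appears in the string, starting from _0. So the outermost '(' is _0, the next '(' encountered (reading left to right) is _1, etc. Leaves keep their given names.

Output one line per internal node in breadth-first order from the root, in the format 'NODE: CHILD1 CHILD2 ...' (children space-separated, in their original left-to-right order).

Answer: _0: _1 _2
_1: M K J B
_2: _3 H U
_3: _4 _5
_4: X N
_5: F V

Derivation:
Input: ((M,K,J,B),(((X,N),(F,V)),H,U));
Scanning left-to-right, naming '(' by encounter order:
  pos 0: '(' -> open internal node _0 (depth 1)
  pos 1: '(' -> open internal node _1 (depth 2)
  pos 9: ')' -> close internal node _1 (now at depth 1)
  pos 11: '(' -> open internal node _2 (depth 2)
  pos 12: '(' -> open internal node _3 (depth 3)
  pos 13: '(' -> open internal node _4 (depth 4)
  pos 17: ')' -> close internal node _4 (now at depth 3)
  pos 19: '(' -> open internal node _5 (depth 4)
  pos 23: ')' -> close internal node _5 (now at depth 3)
  pos 24: ')' -> close internal node _3 (now at depth 2)
  pos 29: ')' -> close internal node _2 (now at depth 1)
  pos 30: ')' -> close internal node _0 (now at depth 0)
Total internal nodes: 6
BFS adjacency from root:
  _0: _1 _2
  _1: M K J B
  _2: _3 H U
  _3: _4 _5
  _4: X N
  _5: F V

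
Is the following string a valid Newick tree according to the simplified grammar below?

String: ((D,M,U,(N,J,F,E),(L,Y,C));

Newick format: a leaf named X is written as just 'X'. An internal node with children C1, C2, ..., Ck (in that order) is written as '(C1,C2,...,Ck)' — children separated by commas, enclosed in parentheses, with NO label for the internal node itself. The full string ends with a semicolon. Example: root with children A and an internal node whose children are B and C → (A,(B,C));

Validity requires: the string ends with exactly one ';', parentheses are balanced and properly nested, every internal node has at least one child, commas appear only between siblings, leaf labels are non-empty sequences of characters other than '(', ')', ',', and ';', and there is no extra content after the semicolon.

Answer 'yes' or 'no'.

Input: ((D,M,U,(N,J,F,E),(L,Y,C));
Paren balance: 4 '(' vs 3 ')' MISMATCH
Ends with single ';': True
Full parse: FAILS (expected , or ) at pos 26)
Valid: False

Answer: no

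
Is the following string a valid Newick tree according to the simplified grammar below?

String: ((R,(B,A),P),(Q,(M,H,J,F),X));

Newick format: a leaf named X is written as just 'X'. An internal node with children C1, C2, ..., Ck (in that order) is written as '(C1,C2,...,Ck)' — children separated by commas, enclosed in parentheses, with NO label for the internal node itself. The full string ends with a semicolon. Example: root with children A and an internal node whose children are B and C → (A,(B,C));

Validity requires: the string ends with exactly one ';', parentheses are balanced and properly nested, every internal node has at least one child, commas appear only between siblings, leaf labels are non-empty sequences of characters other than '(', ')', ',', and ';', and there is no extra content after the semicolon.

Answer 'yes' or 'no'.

Input: ((R,(B,A),P),(Q,(M,H,J,F),X));
Paren balance: 5 '(' vs 5 ')' OK
Ends with single ';': True
Full parse: OK
Valid: True

Answer: yes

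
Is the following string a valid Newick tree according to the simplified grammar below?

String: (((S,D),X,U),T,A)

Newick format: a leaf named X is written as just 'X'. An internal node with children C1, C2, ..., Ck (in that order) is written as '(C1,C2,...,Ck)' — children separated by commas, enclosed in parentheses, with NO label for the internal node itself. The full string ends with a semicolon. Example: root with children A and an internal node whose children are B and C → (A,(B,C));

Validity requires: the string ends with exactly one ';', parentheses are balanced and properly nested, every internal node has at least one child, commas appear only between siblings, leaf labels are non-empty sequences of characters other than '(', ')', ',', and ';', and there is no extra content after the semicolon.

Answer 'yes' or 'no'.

Input: (((S,D),X,U),T,A)
Paren balance: 3 '(' vs 3 ')' OK
Ends with single ';': False
Full parse: FAILS (must end with ;)
Valid: False

Answer: no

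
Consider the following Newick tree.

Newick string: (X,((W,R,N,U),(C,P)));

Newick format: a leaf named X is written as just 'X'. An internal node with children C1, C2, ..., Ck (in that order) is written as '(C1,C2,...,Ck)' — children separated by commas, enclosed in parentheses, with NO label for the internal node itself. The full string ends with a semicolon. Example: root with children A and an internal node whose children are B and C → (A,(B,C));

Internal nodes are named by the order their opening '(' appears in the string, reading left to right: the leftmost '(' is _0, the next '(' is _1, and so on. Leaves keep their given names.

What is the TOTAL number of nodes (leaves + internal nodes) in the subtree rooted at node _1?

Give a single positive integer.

Newick: (X,((W,R,N,U),(C,P)));
Locate _1: it is the '(' at position 3 (the 2nd '(' reading left to right).
Query: subtree rooted at _1
_1: subtree_size = 1 + 8
  _2: subtree_size = 1 + 4
    W: subtree_size = 1 + 0
    R: subtree_size = 1 + 0
    N: subtree_size = 1 + 0
    U: subtree_size = 1 + 0
  _3: subtree_size = 1 + 2
    C: subtree_size = 1 + 0
    P: subtree_size = 1 + 0
Total subtree size of _1: 9

Answer: 9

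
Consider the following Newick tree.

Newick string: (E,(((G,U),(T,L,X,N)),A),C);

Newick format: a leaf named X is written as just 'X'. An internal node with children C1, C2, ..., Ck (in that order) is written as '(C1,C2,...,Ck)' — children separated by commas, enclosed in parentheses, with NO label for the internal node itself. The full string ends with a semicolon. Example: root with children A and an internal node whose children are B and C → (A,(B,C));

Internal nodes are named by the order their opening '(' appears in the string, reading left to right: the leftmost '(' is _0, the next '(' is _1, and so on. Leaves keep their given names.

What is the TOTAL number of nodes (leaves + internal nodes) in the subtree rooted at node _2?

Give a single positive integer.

Answer: 9

Derivation:
Newick: (E,(((G,U),(T,L,X,N)),A),C);
Locate _2: it is the '(' at position 4 (the 3rd '(' reading left to right).
Query: subtree rooted at _2
_2: subtree_size = 1 + 8
  _3: subtree_size = 1 + 2
    G: subtree_size = 1 + 0
    U: subtree_size = 1 + 0
  _4: subtree_size = 1 + 4
    T: subtree_size = 1 + 0
    L: subtree_size = 1 + 0
    X: subtree_size = 1 + 0
    N: subtree_size = 1 + 0
Total subtree size of _2: 9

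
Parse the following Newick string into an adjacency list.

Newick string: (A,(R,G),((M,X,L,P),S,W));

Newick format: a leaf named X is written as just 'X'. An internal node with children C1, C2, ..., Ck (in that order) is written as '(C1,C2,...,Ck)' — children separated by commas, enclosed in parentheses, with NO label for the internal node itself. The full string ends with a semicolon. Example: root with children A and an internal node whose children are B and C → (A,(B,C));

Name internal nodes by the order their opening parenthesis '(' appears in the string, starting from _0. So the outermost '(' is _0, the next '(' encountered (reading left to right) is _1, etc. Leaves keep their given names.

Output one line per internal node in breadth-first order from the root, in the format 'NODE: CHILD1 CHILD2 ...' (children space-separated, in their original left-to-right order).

Answer: _0: A _1 _2
_1: R G
_2: _3 S W
_3: M X L P

Derivation:
Input: (A,(R,G),((M,X,L,P),S,W));
Scanning left-to-right, naming '(' by encounter order:
  pos 0: '(' -> open internal node _0 (depth 1)
  pos 3: '(' -> open internal node _1 (depth 2)
  pos 7: ')' -> close internal node _1 (now at depth 1)
  pos 9: '(' -> open internal node _2 (depth 2)
  pos 10: '(' -> open internal node _3 (depth 3)
  pos 18: ')' -> close internal node _3 (now at depth 2)
  pos 23: ')' -> close internal node _2 (now at depth 1)
  pos 24: ')' -> close internal node _0 (now at depth 0)
Total internal nodes: 4
BFS adjacency from root:
  _0: A _1 _2
  _1: R G
  _2: _3 S W
  _3: M X L P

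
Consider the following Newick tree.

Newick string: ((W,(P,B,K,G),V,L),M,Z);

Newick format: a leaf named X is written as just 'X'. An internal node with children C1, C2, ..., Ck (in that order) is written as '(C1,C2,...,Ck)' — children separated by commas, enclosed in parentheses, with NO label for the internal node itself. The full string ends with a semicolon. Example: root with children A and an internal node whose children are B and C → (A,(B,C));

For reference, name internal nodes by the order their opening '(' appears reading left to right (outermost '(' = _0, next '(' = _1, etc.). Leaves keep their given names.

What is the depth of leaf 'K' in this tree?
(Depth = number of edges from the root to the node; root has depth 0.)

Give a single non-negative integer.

Answer: 3

Derivation:
Newick: ((W,(P,B,K,G),V,L),M,Z);
Naming internals by '(' encounter order: outermost '(' = _0, next = _1, ...
Query node: K
Path from root: _0 -> _1 -> _2 -> K
Depth of K: 3 (number of edges from root)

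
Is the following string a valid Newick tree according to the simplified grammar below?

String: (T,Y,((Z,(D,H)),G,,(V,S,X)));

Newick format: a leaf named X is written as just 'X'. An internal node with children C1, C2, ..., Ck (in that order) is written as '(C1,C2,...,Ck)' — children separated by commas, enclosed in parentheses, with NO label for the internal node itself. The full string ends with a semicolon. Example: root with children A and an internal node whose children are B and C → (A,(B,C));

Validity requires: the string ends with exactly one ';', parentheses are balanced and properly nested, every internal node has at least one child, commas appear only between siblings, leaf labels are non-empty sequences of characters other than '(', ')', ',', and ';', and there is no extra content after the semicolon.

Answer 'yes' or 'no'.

Input: (T,Y,((Z,(D,H)),G,,(V,S,X)));
Paren balance: 5 '(' vs 5 ')' OK
Ends with single ';': True
Full parse: FAILS (empty leaf label at pos 18)
Valid: False

Answer: no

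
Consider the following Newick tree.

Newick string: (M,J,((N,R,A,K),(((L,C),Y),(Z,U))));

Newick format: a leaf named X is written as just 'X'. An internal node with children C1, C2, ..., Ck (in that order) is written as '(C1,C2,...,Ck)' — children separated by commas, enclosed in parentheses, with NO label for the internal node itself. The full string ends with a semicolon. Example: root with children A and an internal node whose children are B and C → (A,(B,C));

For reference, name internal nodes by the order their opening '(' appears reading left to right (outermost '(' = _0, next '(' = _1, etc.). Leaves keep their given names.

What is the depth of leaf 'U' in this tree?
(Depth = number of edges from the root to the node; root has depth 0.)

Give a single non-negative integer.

Answer: 4

Derivation:
Newick: (M,J,((N,R,A,K),(((L,C),Y),(Z,U))));
Naming internals by '(' encounter order: outermost '(' = _0, next = _1, ...
Query node: U
Path from root: _0 -> _1 -> _3 -> _6 -> U
Depth of U: 4 (number of edges from root)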